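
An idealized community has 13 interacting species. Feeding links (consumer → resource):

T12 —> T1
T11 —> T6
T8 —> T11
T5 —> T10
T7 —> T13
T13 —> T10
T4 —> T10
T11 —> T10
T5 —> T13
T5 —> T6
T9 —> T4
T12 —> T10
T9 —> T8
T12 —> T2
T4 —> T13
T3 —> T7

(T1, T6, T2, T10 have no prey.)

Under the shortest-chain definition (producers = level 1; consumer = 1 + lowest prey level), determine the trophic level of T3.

T10 is a producer → level 1.
T13 eats T10 → level 2.
T7 eats T13 → level 3.
T3 eats T7 → level 4.
No prey of T3 is below level 3, so 4 is the minimum.

Trophic level 4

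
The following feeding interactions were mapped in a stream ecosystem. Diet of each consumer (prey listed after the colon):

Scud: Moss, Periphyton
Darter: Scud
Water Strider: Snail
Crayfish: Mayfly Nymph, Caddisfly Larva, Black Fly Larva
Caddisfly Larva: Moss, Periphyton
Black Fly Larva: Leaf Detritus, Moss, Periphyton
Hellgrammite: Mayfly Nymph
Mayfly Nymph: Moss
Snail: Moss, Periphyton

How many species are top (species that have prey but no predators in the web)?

4

Top species (has prey, but nothing eats it): Crayfish, Hellgrammite, Darter, Water Strider.
Count: 4.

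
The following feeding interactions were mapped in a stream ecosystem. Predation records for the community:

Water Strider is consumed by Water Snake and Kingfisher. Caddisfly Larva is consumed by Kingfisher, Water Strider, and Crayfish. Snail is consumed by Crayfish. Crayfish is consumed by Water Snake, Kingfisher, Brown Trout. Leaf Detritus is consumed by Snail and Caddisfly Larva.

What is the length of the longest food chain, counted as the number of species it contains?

One longest chain: Leaf Detritus → Caddisfly Larva → Crayfish → Brown Trout.
It has 4 species and 3 links.

4 species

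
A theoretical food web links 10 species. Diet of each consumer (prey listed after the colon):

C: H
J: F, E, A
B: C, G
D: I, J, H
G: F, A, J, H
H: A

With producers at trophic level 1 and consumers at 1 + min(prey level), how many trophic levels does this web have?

3

Producers (level 1): F, E, I, A.
Following each consumer down to its lowest-level prey: F → G → B (levels 1 through 3).
All prey of B (G 2, C 3) are at level 2 or above, so B is at level 1 + 2 = 3.
Every consumer has at least one prey at level 2 or below, so none exceeds level 3.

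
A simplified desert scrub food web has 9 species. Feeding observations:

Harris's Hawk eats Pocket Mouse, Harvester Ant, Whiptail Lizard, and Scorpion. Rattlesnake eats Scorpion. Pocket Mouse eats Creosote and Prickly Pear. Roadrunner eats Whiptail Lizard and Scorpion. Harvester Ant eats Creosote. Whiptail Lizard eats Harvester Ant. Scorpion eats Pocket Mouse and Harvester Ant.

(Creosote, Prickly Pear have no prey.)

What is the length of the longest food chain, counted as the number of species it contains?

4 species

One longest chain: Creosote → Harvester Ant → Scorpion → Rattlesnake.
It has 4 species and 3 links.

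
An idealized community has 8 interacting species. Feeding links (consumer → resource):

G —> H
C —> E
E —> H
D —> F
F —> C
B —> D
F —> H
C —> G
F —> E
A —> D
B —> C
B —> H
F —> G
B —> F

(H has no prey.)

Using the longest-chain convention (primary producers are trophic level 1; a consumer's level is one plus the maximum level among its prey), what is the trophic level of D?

Trophic level 5

H is a producer → level 1.
E eats H → level 2.
C eats E (level 2); other prey at levels: G 2 → level 3.
F eats C (level 3); other prey at levels: H 1, E 2, G 2 → level 4.
D eats F → level 5.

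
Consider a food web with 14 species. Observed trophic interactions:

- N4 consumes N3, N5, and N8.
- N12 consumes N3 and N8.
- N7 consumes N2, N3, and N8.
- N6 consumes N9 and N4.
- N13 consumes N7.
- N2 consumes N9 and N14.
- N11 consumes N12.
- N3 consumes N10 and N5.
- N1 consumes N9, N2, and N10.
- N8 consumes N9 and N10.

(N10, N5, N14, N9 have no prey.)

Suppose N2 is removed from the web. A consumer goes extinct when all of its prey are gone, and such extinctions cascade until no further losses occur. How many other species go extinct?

Remove N2.
Every predator of it retains at least one other prey: N7 still has N8, N3; N1 still has N10, N9.
No consumer loses all prey, so no secondary extinctions occur.

0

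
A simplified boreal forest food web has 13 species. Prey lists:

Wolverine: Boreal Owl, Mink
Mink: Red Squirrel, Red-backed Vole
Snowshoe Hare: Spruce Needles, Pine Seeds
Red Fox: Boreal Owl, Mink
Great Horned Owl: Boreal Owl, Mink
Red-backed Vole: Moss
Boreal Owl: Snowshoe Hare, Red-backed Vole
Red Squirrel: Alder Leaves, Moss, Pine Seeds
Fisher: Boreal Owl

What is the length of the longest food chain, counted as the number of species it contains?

One longest chain: Spruce Needles → Snowshoe Hare → Boreal Owl → Fisher.
It has 4 species and 3 links.

4 species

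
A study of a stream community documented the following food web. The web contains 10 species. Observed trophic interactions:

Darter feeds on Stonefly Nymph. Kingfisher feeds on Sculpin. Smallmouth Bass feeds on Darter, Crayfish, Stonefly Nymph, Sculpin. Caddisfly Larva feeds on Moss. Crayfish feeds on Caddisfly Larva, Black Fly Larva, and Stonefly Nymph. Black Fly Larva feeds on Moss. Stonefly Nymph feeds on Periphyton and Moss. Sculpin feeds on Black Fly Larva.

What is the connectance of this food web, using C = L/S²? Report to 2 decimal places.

C = 0.14

The web has S = 10 species and L = 14 feeding links.
C = L / S² = 14 / 100 = 0.1400 ≈ 0.14.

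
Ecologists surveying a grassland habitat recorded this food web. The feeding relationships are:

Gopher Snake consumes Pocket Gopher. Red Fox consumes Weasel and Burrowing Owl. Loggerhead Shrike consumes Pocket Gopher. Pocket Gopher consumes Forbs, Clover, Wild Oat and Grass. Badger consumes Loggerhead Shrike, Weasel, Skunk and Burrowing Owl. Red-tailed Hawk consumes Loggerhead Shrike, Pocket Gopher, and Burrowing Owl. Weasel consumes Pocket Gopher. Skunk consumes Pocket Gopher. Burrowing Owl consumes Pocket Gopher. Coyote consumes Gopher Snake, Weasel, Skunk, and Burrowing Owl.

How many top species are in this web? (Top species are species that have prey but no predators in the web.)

4

Top species (has prey, but nothing eats it): Red Fox, Badger, Coyote, Red-tailed Hawk.
Count: 4.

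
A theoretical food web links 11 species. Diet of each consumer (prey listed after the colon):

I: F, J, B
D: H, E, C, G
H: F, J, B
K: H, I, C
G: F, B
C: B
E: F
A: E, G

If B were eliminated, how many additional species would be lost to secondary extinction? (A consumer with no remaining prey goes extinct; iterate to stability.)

1

Remove B.
Round 1: C (all prey gone) → extinct.
No further losses. Total secondary extinctions: 1.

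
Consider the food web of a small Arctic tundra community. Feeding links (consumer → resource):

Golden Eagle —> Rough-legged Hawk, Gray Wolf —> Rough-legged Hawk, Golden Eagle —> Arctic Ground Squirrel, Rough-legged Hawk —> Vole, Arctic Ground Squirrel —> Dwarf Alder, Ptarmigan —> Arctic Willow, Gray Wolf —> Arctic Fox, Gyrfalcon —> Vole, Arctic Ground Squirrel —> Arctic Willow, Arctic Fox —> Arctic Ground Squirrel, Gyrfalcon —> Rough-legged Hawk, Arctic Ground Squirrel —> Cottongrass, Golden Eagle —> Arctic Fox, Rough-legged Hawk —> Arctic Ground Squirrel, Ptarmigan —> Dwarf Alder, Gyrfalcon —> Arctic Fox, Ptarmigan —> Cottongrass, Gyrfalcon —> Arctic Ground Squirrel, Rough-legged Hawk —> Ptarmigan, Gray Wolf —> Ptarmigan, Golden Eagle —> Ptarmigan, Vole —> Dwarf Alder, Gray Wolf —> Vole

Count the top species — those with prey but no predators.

Top species (has prey, but nothing eats it): Gyrfalcon, Gray Wolf, Golden Eagle.
Count: 3.

3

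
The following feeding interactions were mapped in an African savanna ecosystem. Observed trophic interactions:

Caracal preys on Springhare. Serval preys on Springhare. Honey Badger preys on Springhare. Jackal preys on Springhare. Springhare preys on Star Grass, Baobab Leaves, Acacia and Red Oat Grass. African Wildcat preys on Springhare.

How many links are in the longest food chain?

One longest chain: Star Grass → Springhare → Jackal.
It has 3 species and 2 links.

2 links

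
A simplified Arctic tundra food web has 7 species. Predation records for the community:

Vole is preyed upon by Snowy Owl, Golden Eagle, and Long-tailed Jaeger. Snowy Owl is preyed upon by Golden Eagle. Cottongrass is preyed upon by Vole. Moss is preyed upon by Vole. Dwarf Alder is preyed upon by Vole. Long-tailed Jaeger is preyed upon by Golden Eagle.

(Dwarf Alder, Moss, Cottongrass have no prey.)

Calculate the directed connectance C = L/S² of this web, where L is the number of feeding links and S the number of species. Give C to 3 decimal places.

The web has S = 7 species and L = 8 feeding links.
C = L / S² = 8 / 49 = 0.1633 ≈ 0.163.

C = 0.163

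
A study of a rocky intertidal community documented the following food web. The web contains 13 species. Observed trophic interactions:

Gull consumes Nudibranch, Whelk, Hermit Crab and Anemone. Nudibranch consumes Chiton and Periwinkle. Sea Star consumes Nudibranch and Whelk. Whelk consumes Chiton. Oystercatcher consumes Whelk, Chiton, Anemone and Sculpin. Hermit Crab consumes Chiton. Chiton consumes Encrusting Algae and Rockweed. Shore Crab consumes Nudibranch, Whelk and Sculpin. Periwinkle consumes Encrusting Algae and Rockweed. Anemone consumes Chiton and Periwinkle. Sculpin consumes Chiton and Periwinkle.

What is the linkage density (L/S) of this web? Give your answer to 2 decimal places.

There are L = 25 links among S = 13 species.
L/S = 25/13 = 1.9231 ≈ 1.92.

L/S = 1.92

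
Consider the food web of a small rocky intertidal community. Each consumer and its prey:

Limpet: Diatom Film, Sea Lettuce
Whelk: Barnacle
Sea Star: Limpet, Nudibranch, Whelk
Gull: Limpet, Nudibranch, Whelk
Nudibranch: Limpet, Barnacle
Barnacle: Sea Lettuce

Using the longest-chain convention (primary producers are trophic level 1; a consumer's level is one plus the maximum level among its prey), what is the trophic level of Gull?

Diatom Film is a producer → level 1.
Limpet eats Diatom Film (level 1); other prey at levels: Sea Lettuce 1 → level 2.
Nudibranch eats Limpet (level 2); other prey at levels: Barnacle 2 → level 3.
Gull eats Nudibranch (level 3); other prey at levels: Limpet 2, Whelk 3 → level 4.

Trophic level 4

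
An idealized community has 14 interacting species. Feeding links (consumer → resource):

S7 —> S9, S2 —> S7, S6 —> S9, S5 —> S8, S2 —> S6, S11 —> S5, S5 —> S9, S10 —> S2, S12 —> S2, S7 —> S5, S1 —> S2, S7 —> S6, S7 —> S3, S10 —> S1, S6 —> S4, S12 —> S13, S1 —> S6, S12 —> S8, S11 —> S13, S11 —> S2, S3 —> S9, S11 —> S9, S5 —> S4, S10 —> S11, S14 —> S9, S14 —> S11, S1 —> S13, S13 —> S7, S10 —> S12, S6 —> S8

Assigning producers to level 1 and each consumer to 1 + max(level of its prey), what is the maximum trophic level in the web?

6

Producers (level 1): S9, S4, S8.
S9 → S5 → S7 → S2 → S11 → S14 gives S14 level 6.
No species has a prey at level 6, so no species reaches level 7.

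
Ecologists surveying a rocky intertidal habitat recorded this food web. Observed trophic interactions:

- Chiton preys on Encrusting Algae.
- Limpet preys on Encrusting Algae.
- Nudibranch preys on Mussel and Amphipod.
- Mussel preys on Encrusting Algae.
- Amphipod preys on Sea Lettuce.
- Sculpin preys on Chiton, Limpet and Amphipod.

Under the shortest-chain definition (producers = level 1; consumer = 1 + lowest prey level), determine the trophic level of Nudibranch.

Trophic level 3

Encrusting Algae is a producer → level 1.
Mussel eats Encrusting Algae → level 2.
Nudibranch eats Mussel → level 3.
No prey of Nudibranch is below level 2, so 3 is the minimum.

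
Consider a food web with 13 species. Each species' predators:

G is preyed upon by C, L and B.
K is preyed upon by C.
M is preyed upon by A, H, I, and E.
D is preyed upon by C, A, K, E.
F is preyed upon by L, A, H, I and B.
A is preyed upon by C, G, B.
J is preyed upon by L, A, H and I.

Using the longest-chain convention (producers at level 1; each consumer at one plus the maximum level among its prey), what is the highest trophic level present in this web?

Producers (level 1): D, M, F, J.
D → A → G → L gives L level 4.
No species has a prey at level 4, so no species reaches level 5.

4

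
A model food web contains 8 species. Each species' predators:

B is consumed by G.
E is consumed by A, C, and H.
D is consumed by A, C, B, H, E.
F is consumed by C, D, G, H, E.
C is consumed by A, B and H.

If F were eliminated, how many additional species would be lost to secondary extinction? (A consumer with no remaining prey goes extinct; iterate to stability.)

7

Remove F.
Round 1: D (all prey gone) → extinct.
Round 2: E (all prey gone) → extinct.
Round 3: C (all prey gone) → extinct.
Round 4: H (all prey gone), A (all prey gone), B (all prey gone) → extinct.
Round 5: G (all prey gone) → extinct.
No further losses. Total secondary extinctions: 7.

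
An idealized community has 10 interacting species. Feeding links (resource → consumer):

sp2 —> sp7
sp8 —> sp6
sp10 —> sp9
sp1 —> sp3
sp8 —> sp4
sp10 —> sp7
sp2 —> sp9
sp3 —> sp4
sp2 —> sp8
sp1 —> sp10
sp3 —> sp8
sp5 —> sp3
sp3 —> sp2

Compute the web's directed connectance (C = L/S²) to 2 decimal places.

C = 0.13

The web has S = 10 species and L = 13 feeding links.
C = L / S² = 13 / 100 = 0.1300 ≈ 0.13.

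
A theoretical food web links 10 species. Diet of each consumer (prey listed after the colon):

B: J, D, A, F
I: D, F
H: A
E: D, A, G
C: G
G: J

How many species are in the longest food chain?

One longest chain: J → G → C.
It has 3 species and 2 links.

3 species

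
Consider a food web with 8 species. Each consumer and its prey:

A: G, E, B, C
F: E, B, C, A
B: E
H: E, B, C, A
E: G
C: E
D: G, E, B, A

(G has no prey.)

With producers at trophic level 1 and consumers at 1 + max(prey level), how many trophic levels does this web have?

Producers (level 1): G.
G → E → B → A → H gives H level 5.
No species has a prey at level 5, so no species reaches level 6.

5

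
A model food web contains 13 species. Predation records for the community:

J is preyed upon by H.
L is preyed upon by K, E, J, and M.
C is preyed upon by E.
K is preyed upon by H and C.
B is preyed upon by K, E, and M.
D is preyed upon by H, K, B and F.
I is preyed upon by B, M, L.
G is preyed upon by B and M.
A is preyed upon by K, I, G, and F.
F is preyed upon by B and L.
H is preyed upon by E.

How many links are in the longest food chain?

5 links

One longest chain: A → F → L → J → H → E.
It has 6 species and 5 links.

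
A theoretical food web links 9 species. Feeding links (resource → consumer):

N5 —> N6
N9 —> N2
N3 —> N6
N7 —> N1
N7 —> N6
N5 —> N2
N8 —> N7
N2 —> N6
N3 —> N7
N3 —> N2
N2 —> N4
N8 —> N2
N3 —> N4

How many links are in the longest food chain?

2 links

One longest chain: N5 → N2 → N4.
It has 3 species and 2 links.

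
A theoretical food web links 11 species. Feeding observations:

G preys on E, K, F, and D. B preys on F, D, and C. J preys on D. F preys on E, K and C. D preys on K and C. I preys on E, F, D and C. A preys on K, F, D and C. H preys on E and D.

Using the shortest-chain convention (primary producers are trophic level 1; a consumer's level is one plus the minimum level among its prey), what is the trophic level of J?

Trophic level 3

K is a producer → level 1.
D eats K → level 2.
J eats D → level 3.
No prey of J is below level 2, so 3 is the minimum.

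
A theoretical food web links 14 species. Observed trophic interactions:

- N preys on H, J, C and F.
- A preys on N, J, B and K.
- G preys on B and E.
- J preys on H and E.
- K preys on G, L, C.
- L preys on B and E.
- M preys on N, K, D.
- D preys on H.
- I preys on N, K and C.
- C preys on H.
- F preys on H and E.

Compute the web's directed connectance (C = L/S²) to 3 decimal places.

C = 0.138

The web has S = 14 species and L = 27 feeding links.
C = L / S² = 27 / 196 = 0.1378 ≈ 0.138.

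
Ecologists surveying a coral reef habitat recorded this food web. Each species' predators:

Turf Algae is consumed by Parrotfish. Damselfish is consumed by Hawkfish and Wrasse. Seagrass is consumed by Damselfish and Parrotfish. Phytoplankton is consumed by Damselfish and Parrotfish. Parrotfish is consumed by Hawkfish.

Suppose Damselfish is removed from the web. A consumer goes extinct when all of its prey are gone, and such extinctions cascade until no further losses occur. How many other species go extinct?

Remove Damselfish.
Round 1: Wrasse (all prey gone) → extinct.
No further losses. Total secondary extinctions: 1.

1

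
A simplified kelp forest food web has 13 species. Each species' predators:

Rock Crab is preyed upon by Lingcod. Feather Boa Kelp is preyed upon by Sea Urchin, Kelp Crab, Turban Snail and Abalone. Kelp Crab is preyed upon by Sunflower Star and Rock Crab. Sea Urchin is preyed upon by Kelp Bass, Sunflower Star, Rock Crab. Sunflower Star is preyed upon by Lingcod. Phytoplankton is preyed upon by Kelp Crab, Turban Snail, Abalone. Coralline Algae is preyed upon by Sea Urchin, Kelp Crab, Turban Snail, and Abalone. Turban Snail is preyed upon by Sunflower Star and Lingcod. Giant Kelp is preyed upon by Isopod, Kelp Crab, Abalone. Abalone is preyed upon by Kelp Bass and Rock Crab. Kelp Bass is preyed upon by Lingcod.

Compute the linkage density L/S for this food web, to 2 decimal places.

There are L = 26 links among S = 13 species.
L/S = 26/13 = 2.0000 ≈ 2.00.

L/S = 2.00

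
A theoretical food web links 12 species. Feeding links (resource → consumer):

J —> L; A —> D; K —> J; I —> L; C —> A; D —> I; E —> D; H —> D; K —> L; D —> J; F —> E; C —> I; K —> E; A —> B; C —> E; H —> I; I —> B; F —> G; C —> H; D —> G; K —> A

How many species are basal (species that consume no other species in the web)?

3

Basal species (no prey listed): F, K, C.
Count: 3.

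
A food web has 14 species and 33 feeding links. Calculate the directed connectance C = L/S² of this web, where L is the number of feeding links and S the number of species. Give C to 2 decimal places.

The web has S = 14 species and L = 33 feeding links.
C = L / S² = 33 / 196 = 0.1684 ≈ 0.17.

C = 0.17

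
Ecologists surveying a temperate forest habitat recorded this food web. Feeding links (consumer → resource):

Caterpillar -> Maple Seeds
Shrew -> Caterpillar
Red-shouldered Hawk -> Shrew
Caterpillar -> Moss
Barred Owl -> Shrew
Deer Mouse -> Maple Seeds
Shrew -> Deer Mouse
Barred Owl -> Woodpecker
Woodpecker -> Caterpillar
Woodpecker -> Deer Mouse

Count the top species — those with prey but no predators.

2

Top species (has prey, but nothing eats it): Red-shouldered Hawk, Barred Owl.
Count: 2.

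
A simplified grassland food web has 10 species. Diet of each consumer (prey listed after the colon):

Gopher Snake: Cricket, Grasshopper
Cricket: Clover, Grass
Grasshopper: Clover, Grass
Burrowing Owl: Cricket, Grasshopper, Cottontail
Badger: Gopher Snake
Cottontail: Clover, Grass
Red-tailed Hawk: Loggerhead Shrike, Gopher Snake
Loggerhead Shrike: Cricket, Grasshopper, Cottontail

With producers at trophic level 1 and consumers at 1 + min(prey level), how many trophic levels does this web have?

4

Producers (level 1): Clover, Grass.
Following each consumer down to its lowest-level prey: Clover → Cricket → Gopher Snake → Badger (levels 1 through 4).
All prey of Badger (Gopher Snake 3) are at level 3 or above, so Badger is at level 1 + 3 = 4.
Every consumer has at least one prey at level 3 or below, so none exceeds level 4.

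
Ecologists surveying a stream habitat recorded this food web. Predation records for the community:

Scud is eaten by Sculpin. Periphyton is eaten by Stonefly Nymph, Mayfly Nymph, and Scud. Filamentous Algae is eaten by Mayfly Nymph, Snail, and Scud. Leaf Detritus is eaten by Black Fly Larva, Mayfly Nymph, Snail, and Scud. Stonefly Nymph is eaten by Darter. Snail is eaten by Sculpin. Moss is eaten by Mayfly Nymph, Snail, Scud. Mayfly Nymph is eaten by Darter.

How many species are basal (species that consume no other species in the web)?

4

Basal species (no prey listed): Periphyton, Leaf Detritus, Filamentous Algae, Moss.
Count: 4.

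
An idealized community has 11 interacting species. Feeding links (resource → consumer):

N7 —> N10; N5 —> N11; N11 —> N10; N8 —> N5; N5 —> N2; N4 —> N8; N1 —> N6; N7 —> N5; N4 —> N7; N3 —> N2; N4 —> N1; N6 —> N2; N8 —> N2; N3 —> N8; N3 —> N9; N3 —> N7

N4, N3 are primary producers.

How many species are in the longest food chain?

5 species

One longest chain: N4 → N7 → N5 → N11 → N10.
It has 5 species and 4 links.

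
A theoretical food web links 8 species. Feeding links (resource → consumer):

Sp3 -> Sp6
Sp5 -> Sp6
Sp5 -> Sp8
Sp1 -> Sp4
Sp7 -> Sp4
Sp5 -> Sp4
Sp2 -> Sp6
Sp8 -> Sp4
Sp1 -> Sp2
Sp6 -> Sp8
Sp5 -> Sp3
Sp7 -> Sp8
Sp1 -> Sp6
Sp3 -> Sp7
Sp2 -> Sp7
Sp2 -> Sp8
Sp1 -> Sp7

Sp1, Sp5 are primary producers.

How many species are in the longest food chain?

5 species

One longest chain: Sp5 → Sp3 → Sp7 → Sp8 → Sp4.
It has 5 species and 4 links.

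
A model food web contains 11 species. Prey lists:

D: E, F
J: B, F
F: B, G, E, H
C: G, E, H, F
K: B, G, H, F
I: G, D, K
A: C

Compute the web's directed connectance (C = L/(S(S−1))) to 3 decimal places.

C = 0.182

The web has S = 11 species and L = 20 feeding links.
C = L / (S(S−1)) = 20 / 110 = 0.1818 ≈ 0.182.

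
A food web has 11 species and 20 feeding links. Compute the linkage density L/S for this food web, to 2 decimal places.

L/S = 1.82

There are L = 20 links among S = 11 species.
L/S = 20/11 = 1.8182 ≈ 1.82.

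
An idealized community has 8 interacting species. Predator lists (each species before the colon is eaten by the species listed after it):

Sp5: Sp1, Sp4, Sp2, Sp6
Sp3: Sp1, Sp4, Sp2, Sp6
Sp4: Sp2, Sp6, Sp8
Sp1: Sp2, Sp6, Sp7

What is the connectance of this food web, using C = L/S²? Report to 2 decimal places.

C = 0.22

The web has S = 8 species and L = 14 feeding links.
C = L / S² = 14 / 64 = 0.2188 ≈ 0.22.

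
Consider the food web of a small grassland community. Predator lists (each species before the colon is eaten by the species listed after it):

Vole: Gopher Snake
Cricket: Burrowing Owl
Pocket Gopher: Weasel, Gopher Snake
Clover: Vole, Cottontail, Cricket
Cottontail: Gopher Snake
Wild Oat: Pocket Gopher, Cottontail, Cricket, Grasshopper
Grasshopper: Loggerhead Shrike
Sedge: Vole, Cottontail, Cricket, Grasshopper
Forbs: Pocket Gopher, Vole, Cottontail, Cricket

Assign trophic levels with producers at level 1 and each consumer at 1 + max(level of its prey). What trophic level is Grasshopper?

Sedge is a producer → level 1.
Grasshopper eats Sedge (level 1); other prey at levels: Wild Oat 1 → level 2.

Trophic level 2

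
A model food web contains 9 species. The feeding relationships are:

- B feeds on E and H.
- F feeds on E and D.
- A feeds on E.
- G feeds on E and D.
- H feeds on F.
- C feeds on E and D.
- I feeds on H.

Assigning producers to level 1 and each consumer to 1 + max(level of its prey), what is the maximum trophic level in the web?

Producers (level 1): E, D.
E → F → H → B gives B level 4.
No species has a prey at level 4, so no species reaches level 5.

4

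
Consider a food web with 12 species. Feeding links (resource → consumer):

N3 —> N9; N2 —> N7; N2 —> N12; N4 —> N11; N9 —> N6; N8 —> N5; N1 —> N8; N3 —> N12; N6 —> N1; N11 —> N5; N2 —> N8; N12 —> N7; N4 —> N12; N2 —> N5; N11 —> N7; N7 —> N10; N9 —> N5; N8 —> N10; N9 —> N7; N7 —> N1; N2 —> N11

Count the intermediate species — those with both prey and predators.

Intermediate species (has both prey and predators): N12, N11, N9, N6, N7, N1, N8.
Count: 7.

7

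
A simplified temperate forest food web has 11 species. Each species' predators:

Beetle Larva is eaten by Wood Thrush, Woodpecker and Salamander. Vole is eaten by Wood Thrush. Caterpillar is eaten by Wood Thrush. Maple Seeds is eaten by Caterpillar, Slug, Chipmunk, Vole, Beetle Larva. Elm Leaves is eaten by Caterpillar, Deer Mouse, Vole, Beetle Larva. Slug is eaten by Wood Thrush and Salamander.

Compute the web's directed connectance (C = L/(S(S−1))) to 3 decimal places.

The web has S = 11 species and L = 16 feeding links.
C = L / (S(S−1)) = 16 / 110 = 0.1455 ≈ 0.145.

C = 0.145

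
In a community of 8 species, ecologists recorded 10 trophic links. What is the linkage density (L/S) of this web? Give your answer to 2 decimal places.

L/S = 1.25

There are L = 10 links among S = 8 species.
L/S = 10/8 = 1.2500 ≈ 1.25.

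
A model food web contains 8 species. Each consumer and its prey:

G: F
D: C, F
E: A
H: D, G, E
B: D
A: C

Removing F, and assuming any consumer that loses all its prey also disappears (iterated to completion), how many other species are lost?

Remove F.
Round 1: G (all prey gone) → extinct.
No further losses. Total secondary extinctions: 1.

1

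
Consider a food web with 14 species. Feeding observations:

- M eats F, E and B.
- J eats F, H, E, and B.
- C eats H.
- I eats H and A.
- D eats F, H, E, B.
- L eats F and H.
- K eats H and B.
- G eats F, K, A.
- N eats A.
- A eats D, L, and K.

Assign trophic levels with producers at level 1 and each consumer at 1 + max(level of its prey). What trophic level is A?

Trophic level 3

F is a producer → level 1.
D eats F (level 1); other prey at levels: H 1, E 1, B 1 → level 2.
A eats D (level 2); other prey at levels: K 2, L 2 → level 3.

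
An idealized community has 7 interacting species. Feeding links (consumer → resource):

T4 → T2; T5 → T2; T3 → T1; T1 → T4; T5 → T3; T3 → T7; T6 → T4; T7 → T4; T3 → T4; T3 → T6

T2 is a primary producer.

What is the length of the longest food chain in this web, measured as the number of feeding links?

4 links

One longest chain: T2 → T4 → T7 → T3 → T5.
It has 5 species and 4 links.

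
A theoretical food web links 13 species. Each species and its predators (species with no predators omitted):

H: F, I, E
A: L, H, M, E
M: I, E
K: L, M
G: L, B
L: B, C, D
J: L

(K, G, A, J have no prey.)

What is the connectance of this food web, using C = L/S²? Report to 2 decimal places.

C = 0.10

The web has S = 13 species and L = 17 feeding links.
C = L / S² = 17 / 169 = 0.1006 ≈ 0.10.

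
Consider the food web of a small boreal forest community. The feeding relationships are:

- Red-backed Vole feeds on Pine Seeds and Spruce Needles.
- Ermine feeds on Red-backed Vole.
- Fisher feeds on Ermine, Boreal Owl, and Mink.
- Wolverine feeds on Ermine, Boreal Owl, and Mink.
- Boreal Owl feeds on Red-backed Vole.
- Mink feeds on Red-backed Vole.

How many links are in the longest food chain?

3 links

One longest chain: Spruce Needles → Red-backed Vole → Ermine → Wolverine.
It has 4 species and 3 links.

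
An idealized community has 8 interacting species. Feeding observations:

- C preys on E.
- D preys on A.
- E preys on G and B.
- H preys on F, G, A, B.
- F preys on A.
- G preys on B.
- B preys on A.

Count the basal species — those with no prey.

1

Basal species (no prey listed): A.
Count: 1.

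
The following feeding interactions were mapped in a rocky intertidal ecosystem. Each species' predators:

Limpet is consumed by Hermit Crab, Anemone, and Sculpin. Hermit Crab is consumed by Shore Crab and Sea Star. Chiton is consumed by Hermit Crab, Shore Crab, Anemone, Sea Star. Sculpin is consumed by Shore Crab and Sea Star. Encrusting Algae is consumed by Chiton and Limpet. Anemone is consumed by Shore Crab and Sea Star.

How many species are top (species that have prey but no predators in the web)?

Top species (has prey, but nothing eats it): Shore Crab, Sea Star.
Count: 2.

2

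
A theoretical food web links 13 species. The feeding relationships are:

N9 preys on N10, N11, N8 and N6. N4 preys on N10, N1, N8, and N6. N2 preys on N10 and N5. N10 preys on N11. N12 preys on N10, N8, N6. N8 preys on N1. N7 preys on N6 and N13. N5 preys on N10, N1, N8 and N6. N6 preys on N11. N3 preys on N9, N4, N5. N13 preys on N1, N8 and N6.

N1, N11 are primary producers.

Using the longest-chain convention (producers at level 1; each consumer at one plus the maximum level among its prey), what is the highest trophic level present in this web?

Producers (level 1): N1, N11.
N11 → N6 → N5 → N2 gives N2 level 4.
No species has a prey at level 4, so no species reaches level 5.

4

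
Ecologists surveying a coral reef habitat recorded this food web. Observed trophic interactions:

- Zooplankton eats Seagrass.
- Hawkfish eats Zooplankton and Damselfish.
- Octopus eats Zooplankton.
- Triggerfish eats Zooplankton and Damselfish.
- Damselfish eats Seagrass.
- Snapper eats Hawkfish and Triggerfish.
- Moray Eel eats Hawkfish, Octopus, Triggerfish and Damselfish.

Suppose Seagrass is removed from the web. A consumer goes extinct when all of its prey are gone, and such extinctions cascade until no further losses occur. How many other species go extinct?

7

Remove Seagrass.
Round 1: Damselfish (all prey gone), Zooplankton (all prey gone) → extinct.
Round 2: Triggerfish (all prey gone), Hawkfish (all prey gone), Octopus (all prey gone) → extinct.
Round 3: Snapper (all prey gone), Moray Eel (all prey gone) → extinct.
No further losses. Total secondary extinctions: 7.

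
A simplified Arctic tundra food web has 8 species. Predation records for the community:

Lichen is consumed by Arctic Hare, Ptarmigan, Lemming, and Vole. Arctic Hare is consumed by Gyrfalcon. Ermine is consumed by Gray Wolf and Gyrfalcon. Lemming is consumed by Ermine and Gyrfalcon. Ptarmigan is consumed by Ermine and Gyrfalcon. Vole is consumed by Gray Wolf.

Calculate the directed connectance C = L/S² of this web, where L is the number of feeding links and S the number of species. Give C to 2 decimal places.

C = 0.19

The web has S = 8 species and L = 12 feeding links.
C = L / S² = 12 / 64 = 0.1875 ≈ 0.19.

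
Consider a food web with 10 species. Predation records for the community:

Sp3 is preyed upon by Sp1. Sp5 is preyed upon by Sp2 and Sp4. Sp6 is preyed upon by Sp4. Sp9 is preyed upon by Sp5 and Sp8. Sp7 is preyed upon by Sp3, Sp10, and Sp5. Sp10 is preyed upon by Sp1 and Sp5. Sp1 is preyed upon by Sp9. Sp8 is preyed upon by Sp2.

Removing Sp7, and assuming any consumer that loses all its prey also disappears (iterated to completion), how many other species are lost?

7

Remove Sp7.
Round 1: Sp10 (all prey gone), Sp3 (all prey gone) → extinct.
Round 2: Sp1 (all prey gone) → extinct.
Round 3: Sp9 (all prey gone) → extinct.
Round 4: Sp8 (all prey gone), Sp5 (all prey gone) → extinct.
Round 5: Sp2 (all prey gone) → extinct.
No further losses. Total secondary extinctions: 7.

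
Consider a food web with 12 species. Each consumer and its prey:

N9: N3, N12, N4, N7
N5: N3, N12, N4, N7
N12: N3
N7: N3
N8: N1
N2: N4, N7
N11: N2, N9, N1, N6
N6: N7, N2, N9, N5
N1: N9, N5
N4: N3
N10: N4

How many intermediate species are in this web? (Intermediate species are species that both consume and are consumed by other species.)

Intermediate species (has both prey and predators): N12, N4, N7, N2, N9, N5, N1, N6.
Count: 8.

8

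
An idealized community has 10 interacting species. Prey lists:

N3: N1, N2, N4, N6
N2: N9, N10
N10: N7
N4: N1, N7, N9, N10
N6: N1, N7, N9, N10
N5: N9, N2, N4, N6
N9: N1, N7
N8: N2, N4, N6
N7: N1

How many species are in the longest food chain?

5 species

One longest chain: N1 → N7 → N9 → N2 → N3.
It has 5 species and 4 links.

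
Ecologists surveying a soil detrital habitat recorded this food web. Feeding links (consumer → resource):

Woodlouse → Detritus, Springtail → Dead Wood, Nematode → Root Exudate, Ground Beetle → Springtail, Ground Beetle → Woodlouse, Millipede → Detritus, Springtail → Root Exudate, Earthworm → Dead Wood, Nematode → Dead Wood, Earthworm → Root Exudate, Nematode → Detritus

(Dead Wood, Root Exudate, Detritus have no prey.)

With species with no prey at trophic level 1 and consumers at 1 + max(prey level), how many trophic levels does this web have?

Basal resources (level 1): Dead Wood, Root Exudate, Detritus.
Dead Wood → Springtail → Ground Beetle gives Ground Beetle level 3.
No species has a prey at level 3, so no species reaches level 4.

3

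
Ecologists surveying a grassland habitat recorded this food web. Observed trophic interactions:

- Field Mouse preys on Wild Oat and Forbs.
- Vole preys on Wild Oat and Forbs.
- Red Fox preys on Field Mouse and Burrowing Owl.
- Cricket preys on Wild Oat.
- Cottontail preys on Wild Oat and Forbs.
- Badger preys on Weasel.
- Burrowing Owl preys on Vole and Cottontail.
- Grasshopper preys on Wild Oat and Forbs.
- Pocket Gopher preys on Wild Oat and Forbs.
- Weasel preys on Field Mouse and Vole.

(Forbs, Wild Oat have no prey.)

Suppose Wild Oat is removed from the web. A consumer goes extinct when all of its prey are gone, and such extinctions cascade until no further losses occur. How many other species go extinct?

Remove Wild Oat.
Round 1: Cricket (all prey gone) → extinct.
No further losses. Total secondary extinctions: 1.

1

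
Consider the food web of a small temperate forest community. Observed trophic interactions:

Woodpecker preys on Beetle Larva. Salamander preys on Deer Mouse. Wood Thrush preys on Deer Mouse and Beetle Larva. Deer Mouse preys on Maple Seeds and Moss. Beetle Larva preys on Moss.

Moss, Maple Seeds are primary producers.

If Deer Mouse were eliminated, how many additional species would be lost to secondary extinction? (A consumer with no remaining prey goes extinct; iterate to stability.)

1

Remove Deer Mouse.
Round 1: Salamander (all prey gone) → extinct.
No further losses. Total secondary extinctions: 1.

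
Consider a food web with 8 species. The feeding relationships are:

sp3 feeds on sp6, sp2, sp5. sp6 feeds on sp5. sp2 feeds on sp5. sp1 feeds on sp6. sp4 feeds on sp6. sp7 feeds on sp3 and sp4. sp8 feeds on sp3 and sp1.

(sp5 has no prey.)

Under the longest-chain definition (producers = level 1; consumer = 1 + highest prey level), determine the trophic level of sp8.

sp5 is a producer → level 1.
sp6 eats sp5 → level 2.
sp1 eats sp6 → level 3.
sp8 eats sp1 (level 3); other prey at levels: sp3 3 → level 4.

Trophic level 4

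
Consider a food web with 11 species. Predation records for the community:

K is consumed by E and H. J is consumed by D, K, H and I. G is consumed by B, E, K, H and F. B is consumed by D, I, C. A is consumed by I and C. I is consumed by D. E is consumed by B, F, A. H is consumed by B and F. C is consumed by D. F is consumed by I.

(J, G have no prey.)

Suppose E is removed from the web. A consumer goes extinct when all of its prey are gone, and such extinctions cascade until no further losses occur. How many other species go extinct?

Remove E.
Round 1: A (all prey gone) → extinct.
No further losses. Total secondary extinctions: 1.

1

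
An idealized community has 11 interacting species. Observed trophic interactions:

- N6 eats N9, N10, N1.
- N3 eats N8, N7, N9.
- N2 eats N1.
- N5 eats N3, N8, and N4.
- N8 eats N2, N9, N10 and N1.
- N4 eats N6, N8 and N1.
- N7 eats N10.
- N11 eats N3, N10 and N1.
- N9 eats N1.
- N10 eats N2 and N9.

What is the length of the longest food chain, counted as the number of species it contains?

One longest chain: N1 → N2 → N10 → N8 → N3 → N11.
It has 6 species and 5 links.

6 species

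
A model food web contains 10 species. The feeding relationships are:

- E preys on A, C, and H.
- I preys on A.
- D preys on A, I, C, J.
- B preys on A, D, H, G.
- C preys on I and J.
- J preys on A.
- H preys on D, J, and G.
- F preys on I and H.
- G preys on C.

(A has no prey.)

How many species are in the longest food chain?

One longest chain: A → J → C → G → H → B.
It has 6 species and 5 links.

6 species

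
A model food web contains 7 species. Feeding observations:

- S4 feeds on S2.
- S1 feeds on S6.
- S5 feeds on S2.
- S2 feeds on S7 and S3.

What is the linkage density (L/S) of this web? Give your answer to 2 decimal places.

There are L = 5 links among S = 7 species.
L/S = 5/7 = 0.7143 ≈ 0.71.

L/S = 0.71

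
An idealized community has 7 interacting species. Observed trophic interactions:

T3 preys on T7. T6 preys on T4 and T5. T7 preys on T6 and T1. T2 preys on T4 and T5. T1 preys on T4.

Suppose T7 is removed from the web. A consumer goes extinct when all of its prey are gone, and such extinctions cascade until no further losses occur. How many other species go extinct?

1

Remove T7.
Round 1: T3 (all prey gone) → extinct.
No further losses. Total secondary extinctions: 1.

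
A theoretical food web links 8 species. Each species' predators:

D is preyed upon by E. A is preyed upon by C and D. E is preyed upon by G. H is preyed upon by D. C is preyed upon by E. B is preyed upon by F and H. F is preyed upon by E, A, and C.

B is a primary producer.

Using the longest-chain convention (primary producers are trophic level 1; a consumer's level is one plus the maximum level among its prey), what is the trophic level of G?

Trophic level 6

B is a producer → level 1.
F eats B → level 2.
A eats F → level 3.
D eats A (level 3); other prey at levels: H 2 → level 4.
E eats D (level 4); other prey at levels: F 2, C 4 → level 5.
G eats E → level 6.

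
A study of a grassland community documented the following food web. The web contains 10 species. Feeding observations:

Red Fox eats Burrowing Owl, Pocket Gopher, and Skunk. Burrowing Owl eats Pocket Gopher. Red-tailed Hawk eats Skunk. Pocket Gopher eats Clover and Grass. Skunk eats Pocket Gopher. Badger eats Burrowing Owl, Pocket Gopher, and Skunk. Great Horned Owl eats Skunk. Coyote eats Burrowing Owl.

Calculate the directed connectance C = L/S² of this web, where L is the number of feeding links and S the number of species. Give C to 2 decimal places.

C = 0.13

The web has S = 10 species and L = 13 feeding links.
C = L / S² = 13 / 100 = 0.1300 ≈ 0.13.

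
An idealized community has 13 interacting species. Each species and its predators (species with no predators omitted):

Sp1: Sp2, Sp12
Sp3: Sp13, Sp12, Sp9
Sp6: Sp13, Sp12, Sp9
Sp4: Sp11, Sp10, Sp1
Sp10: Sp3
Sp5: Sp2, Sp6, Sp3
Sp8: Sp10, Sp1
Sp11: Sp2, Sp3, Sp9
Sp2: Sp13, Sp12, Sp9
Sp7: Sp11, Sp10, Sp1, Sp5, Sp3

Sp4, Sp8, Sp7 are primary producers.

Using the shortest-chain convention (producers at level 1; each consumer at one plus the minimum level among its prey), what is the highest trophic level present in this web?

Producers (level 1): Sp4, Sp8, Sp7.
Following each consumer down to its lowest-level prey: Sp7 → Sp3 → Sp12 (levels 1 through 3).
All prey of Sp12 (Sp3 2, Sp1 2, Sp6 3, Sp2 3) are at level 2 or above, so Sp12 is at level 1 + 2 = 3.
Every consumer has at least one prey at level 2 or below, so none exceeds level 3.

3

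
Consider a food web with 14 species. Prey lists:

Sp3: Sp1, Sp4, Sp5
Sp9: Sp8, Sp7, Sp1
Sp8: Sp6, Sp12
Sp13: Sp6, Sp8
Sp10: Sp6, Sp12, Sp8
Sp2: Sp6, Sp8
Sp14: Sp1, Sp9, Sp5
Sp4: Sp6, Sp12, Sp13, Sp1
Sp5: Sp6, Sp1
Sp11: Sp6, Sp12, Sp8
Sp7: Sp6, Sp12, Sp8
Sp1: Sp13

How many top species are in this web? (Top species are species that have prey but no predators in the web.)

5

Top species (has prey, but nothing eats it): Sp10, Sp2, Sp11, Sp3, Sp14.
Count: 5.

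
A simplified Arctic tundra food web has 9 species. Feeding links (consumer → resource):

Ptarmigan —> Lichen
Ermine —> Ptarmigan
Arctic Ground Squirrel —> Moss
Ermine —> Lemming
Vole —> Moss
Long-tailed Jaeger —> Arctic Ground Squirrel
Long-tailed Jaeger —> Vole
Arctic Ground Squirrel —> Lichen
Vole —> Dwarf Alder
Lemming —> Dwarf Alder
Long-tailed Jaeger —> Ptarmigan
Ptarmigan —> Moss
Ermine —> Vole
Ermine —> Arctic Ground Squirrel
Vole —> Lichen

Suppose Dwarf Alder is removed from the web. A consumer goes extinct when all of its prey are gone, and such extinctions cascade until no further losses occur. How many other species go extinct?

Remove Dwarf Alder.
Round 1: Lemming (all prey gone) → extinct.
No further losses. Total secondary extinctions: 1.

1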